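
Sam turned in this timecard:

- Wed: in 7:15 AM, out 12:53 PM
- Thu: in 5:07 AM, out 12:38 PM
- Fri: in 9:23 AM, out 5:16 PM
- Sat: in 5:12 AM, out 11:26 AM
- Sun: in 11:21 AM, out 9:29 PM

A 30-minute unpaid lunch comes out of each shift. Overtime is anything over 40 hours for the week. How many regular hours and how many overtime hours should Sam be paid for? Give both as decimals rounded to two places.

Wed: 7:15 AM–12:53 PM = 5 h 38 min; less 30 min break → 5 h 8 min
Thu: 5:07 AM–12:38 PM = 7 h 31 min; less 30 min break → 7 h 1 min
Fri: 9:23 AM–5:16 PM = 7 h 53 min; less 30 min break → 7 h 23 min
Sat: 5:12 AM–11:26 AM = 6 h 14 min; less 30 min break → 5 h 44 min
Sun: 11:21 AM–9:29 PM = 10 h 8 min; less 30 min break → 9 h 38 min
Total worked: 34 h 54 min = 34.90 h.
Threshold 40 h → overtime 0 h 0 min, regular 34 h 54 min.

Regular 34.90 hours, overtime 0.00 hours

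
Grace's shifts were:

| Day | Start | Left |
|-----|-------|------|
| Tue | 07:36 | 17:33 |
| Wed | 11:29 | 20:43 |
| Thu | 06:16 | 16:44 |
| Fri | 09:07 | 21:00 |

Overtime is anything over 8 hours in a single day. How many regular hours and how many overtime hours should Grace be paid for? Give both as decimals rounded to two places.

Regular 32.00 hours, overtime 9.53 hours

Tue: 07:36–17:33 = 9 h 57 min
Wed: 11:29–20:43 = 9 h 14 min
Thu: 06:16–16:44 = 10 h 28 min
Fri: 09:07–21:00 = 11 h 53 min
Tue reg 8 h 0 min / OT 1 h 57 min; Wed reg 8 h 0 min / OT 1 h 14 min; Thu reg 8 h 0 min / OT 2 h 28 min; Fri reg 8 h 0 min / OT 3 h 53 min.
Totals: regular 32 h 0 min, overtime 9 h 32 min.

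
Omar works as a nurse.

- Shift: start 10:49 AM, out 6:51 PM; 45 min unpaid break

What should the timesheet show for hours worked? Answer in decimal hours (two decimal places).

7.28 hours

Shift: 10:49 AM–6:51 PM = 8 h 2 min; less 45 min break → 7 h 17 min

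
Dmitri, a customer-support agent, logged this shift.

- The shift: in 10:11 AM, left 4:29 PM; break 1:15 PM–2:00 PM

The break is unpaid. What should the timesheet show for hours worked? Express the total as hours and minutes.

The shift: 10:11 AM–4:29 PM = 6 h 18 min; less 45 min break → 5 h 33 min

5 h 33 min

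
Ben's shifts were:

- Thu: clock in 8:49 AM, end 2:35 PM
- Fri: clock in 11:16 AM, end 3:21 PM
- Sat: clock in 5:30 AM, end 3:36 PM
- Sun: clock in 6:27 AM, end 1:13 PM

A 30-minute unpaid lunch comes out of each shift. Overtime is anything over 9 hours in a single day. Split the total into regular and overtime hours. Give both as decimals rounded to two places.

Thu: 8:49 AM–2:35 PM = 5 h 46 min; less 30 min break → 5 h 16 min
Fri: 11:16 AM–3:21 PM = 4 h 5 min; less 30 min break → 3 h 35 min
Sat: 5:30 AM–3:36 PM = 10 h 6 min; less 30 min break → 9 h 36 min
Sun: 6:27 AM–1:13 PM = 6 h 46 min; less 30 min break → 6 h 16 min
Thu reg 5 h 16 min / OT 0 h 0 min; Fri reg 3 h 35 min / OT 0 h 0 min; Sat reg 9 h 0 min / OT 0 h 36 min; Sun reg 6 h 16 min / OT 0 h 0 min.
Totals: regular 24 h 7 min, overtime 0 h 36 min.

Regular 24.12 hours, overtime 0.60 hours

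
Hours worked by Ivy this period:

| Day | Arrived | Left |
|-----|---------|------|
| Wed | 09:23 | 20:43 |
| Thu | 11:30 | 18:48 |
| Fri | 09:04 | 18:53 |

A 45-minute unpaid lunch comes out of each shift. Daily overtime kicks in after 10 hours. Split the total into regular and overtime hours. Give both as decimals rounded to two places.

Regular 25.62 hours, overtime 0.58 hours

Wed: 09:23–20:43 = 11 h 20 min; less 45 min break → 10 h 35 min
Thu: 11:30–18:48 = 7 h 18 min; less 45 min break → 6 h 33 min
Fri: 09:04–18:53 = 9 h 49 min; less 45 min break → 9 h 4 min
Wed reg 10 h 0 min / OT 0 h 35 min; Thu reg 6 h 33 min / OT 0 h 0 min; Fri reg 9 h 4 min / OT 0 h 0 min.
Totals: regular 25 h 37 min, overtime 0 h 35 min.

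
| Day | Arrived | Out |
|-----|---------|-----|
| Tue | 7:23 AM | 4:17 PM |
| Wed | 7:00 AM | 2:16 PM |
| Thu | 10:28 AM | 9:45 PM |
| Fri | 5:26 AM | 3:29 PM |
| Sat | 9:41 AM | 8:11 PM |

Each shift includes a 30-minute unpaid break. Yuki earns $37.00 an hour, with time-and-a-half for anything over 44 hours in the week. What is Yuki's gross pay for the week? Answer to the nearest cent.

$1711.25

Tue: 7:23 AM–4:17 PM = 8 h 54 min; less 30 min break → 8 h 24 min
Wed: 7:00 AM–2:16 PM = 7 h 16 min; less 30 min break → 6 h 46 min
Thu: 10:28 AM–9:45 PM = 11 h 17 min; less 30 min break → 10 h 47 min
Fri: 5:26 AM–3:29 PM = 10 h 3 min; less 30 min break → 9 h 33 min
Sat: 9:41 AM–8:11 PM = 10 h 30 min; less 30 min break → 10 h 0 min
Total worked: 45 h 30 min = 2730 min.
Regular 44 h 0 min = 2640 min at $37.00/h; overtime 1 h 30 min = 90 min at $55.50/h.
Pay = (2640 × $37.00 + 90 × $55.50) ÷ 60 = $1711.25.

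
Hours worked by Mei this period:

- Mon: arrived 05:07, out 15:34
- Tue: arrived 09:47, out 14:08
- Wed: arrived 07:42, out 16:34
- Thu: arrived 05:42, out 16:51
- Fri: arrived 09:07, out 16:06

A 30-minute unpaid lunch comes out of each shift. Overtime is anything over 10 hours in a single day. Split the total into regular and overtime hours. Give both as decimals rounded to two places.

Mon: 05:07–15:34 = 10 h 27 min; less 30 min break → 9 h 57 min
Tue: 09:47–14:08 = 4 h 21 min; less 30 min break → 3 h 51 min
Wed: 07:42–16:34 = 8 h 52 min; less 30 min break → 8 h 22 min
Thu: 05:42–16:51 = 11 h 9 min; less 30 min break → 10 h 39 min
Fri: 09:07–16:06 = 6 h 59 min; less 30 min break → 6 h 29 min
Mon reg 9 h 57 min / OT 0 h 0 min; Tue reg 3 h 51 min / OT 0 h 0 min; Wed reg 8 h 22 min / OT 0 h 0 min; Thu reg 10 h 0 min / OT 0 h 39 min; Fri reg 6 h 29 min / OT 0 h 0 min.
Totals: regular 38 h 39 min, overtime 0 h 39 min.

Regular 38.65 hours, overtime 0.65 hours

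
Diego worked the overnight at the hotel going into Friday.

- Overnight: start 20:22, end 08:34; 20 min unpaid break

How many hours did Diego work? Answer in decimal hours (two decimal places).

Overnight: 20:22 → midnight = 3 h 38 min; midnight → 08:34 = 8 h 34 min; span 12 h 12 min; less 20 min break → 11 h 52 min

11.87 hours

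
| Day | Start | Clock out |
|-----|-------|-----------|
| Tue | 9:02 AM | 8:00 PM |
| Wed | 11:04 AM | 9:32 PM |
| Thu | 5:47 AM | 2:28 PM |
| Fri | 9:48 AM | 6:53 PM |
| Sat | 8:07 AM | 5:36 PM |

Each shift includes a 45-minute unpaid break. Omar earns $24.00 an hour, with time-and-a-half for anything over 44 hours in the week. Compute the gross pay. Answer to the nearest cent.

$1089.60

Tue: 9:02 AM–8:00 PM = 10 h 58 min; less 45 min break → 10 h 13 min
Wed: 11:04 AM–9:32 PM = 10 h 28 min; less 45 min break → 9 h 43 min
Thu: 5:47 AM–2:28 PM = 8 h 41 min; less 45 min break → 7 h 56 min
Fri: 9:48 AM–6:53 PM = 9 h 5 min; less 45 min break → 8 h 20 min
Sat: 8:07 AM–5:36 PM = 9 h 29 min; less 45 min break → 8 h 44 min
Total worked: 44 h 56 min = 2696 min.
Regular 44 h 0 min = 2640 min at $24.00/h; overtime 0 h 56 min = 56 min at $36.00/h.
Pay = (2640 × $24.00 + 56 × $36.00) ÷ 60 = $1089.60.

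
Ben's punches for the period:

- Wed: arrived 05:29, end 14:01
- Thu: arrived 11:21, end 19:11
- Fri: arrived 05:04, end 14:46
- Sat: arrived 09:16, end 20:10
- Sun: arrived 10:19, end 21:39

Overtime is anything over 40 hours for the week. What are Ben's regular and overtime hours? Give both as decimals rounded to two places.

Regular 40.00 hours, overtime 8.30 hours

Wed: 05:29–14:01 = 8 h 32 min
Thu: 11:21–19:11 = 7 h 50 min
Fri: 05:04–14:46 = 9 h 42 min
Sat: 09:16–20:10 = 10 h 54 min
Sun: 10:19–21:39 = 11 h 20 min
Total worked: 48 h 18 min = 48.30 h.
Threshold 40 h → overtime 8 h 18 min, regular 40 h 0 min.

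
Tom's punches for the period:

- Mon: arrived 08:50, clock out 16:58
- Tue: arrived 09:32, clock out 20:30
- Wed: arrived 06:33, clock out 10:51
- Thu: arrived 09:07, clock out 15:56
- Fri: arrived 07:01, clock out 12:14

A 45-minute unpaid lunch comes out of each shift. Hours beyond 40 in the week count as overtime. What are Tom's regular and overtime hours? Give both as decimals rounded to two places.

Regular 31.68 hours, overtime 0.00 hours

Mon: 08:50–16:58 = 8 h 8 min; less 45 min break → 7 h 23 min
Tue: 09:32–20:30 = 10 h 58 min; less 45 min break → 10 h 13 min
Wed: 06:33–10:51 = 4 h 18 min; less 45 min break → 3 h 33 min
Thu: 09:07–15:56 = 6 h 49 min; less 45 min break → 6 h 4 min
Fri: 07:01–12:14 = 5 h 13 min; less 45 min break → 4 h 28 min
Total worked: 31 h 41 min = 31.68 h.
Threshold 40 h → overtime 0 h 0 min, regular 31 h 41 min.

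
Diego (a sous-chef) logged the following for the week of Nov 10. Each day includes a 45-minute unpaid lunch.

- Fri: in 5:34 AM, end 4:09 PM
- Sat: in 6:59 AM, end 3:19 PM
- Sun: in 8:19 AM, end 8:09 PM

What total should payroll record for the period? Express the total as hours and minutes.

Fri: 5:34 AM–4:09 PM = 10 h 35 min; less 45 min break → 9 h 50 min
Sat: 6:59 AM–3:19 PM = 8 h 20 min; less 45 min break → 7 h 35 min
Sun: 8:19 AM–8:09 PM = 11 h 50 min; less 45 min break → 11 h 5 min
Total: 9 h 50 min + 7 h 35 min + 11 h 5 min = 28 h 30 min.

28 h 30 min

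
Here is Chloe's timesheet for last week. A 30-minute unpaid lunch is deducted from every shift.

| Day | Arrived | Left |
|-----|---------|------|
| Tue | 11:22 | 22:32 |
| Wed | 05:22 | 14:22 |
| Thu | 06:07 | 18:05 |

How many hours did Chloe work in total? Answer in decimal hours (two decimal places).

Tue: 11:22–22:32 = 11 h 10 min; less 30 min break → 10 h 40 min
Wed: 05:22–14:22 = 9 h 0 min; less 30 min break → 8 h 30 min
Thu: 06:07–18:05 = 11 h 58 min; less 30 min break → 11 h 28 min
Total: 10 h 40 min + 8 h 30 min + 11 h 28 min = 30 h 38 min.

30.63 hours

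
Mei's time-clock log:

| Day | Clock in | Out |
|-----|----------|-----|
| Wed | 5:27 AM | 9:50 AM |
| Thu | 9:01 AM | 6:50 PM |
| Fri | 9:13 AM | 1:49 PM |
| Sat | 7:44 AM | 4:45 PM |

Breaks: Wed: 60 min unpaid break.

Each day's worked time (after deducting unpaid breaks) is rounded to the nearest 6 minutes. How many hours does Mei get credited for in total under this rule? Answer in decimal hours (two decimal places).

Wed: 5:27 AM–9:50 AM = 4 h 23 min − 60 min = 3 h 23 min → rounds to 3 h 24 min
Thu: 9:01 AM–6:50 PM = 9 h 49 min → rounds to 9 h 48 min
Fri: 9:13 AM–1:49 PM = 4 h 36 min → rounds to 4 h 36 min
Sat: 7:44 AM–4:45 PM = 9 h 1 min → rounds to 9 h 0 min
Total credited: 26 h 48 min.

26.80 hours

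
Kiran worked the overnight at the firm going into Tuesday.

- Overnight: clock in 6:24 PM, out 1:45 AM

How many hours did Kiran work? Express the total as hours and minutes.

7 h 21 min

Overnight: 6:24 PM → midnight = 5 h 36 min; midnight → 1:45 AM = 1 h 45 min; span 7 h 21 min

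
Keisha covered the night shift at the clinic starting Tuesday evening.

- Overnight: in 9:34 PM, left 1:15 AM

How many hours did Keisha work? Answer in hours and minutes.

3 h 41 min

Overnight: 9:34 PM → midnight = 2 h 26 min; midnight → 1:15 AM = 1 h 15 min; span 3 h 41 min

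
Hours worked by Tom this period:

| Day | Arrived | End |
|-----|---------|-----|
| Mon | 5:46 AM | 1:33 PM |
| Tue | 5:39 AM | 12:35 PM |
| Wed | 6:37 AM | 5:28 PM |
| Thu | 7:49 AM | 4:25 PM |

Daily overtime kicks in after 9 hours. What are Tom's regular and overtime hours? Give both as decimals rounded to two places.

Mon: 5:46 AM–1:33 PM = 7 h 47 min
Tue: 5:39 AM–12:35 PM = 6 h 56 min
Wed: 6:37 AM–5:28 PM = 10 h 51 min
Thu: 7:49 AM–4:25 PM = 8 h 36 min
Mon reg 7 h 47 min / OT 0 h 0 min; Tue reg 6 h 56 min / OT 0 h 0 min; Wed reg 9 h 0 min / OT 1 h 51 min; Thu reg 8 h 36 min / OT 0 h 0 min.
Totals: regular 32 h 19 min, overtime 1 h 51 min.

Regular 32.32 hours, overtime 1.85 hours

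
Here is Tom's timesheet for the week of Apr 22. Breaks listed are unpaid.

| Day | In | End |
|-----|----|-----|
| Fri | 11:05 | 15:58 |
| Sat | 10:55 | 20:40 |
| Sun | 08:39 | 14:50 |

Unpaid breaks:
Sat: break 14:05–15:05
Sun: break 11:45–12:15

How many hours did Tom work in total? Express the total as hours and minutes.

Fri: 11:05–15:58 = 4 h 53 min
Sat: 10:55–20:40 = 9 h 45 min; less 60 min break → 8 h 45 min
Sun: 08:39–14:50 = 6 h 11 min; less 30 min break → 5 h 41 min
Total: 4 h 53 min + 8 h 45 min + 5 h 41 min = 19 h 19 min.

19 h 19 min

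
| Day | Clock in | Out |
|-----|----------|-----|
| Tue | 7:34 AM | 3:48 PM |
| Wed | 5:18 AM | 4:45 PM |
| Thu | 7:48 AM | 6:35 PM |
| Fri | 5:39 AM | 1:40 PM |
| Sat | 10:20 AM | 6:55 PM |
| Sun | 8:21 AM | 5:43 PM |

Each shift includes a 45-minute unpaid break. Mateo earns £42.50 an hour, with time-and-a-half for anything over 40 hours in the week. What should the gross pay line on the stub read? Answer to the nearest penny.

Tue: 7:34 AM–3:48 PM = 8 h 14 min; less 45 min break → 7 h 29 min
Wed: 5:18 AM–4:45 PM = 11 h 27 min; less 45 min break → 10 h 42 min
Thu: 7:48 AM–6:35 PM = 10 h 47 min; less 45 min break → 10 h 2 min
Fri: 5:39 AM–1:40 PM = 8 h 1 min; less 45 min break → 7 h 16 min
Sat: 10:20 AM–6:55 PM = 8 h 35 min; less 45 min break → 7 h 50 min
Sun: 8:21 AM–5:43 PM = 9 h 22 min; less 45 min break → 8 h 37 min
Total worked: 51 h 56 min = 3116 min.
Regular 40 h 0 min = 2400 min at £42.50/h; overtime 11 h 56 min = 716 min at £63.75/h.
Pay = (2400 × £42.50 + 716 × £63.75) ÷ 60 = £2460.75.

£2460.75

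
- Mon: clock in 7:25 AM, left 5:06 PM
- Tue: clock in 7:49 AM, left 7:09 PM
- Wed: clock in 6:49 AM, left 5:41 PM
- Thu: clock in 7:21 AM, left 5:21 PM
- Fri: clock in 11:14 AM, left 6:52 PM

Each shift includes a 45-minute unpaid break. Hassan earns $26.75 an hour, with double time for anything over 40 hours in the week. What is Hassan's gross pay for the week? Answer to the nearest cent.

$1378.52

Mon: 7:25 AM–5:06 PM = 9 h 41 min; less 45 min break → 8 h 56 min
Tue: 7:49 AM–7:09 PM = 11 h 20 min; less 45 min break → 10 h 35 min
Wed: 6:49 AM–5:41 PM = 10 h 52 min; less 45 min break → 10 h 7 min
Thu: 7:21 AM–5:21 PM = 10 h 0 min; less 45 min break → 9 h 15 min
Fri: 11:14 AM–6:52 PM = 7 h 38 min; less 45 min break → 6 h 53 min
Total worked: 45 h 46 min = 2746 min.
Regular 40 h 0 min = 2400 min at $26.75/h; overtime 5 h 46 min = 346 min at $53.50/h.
Pay = (2400 × $26.75 + 346 × $53.50) ÷ 60 = $1378.52.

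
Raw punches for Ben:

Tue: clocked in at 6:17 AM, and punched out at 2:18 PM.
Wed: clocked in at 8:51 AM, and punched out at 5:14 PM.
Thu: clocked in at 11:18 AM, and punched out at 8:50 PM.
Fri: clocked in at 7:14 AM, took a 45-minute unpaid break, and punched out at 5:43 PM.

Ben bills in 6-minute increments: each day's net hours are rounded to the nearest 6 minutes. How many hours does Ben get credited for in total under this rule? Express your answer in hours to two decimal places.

35.60 hours

Tue: 6:17 AM–2:18 PM = 8 h 1 min → rounds to 8 h 0 min
Wed: 8:51 AM–5:14 PM = 8 h 23 min → rounds to 8 h 24 min
Thu: 11:18 AM–8:50 PM = 9 h 32 min → rounds to 9 h 30 min
Fri: 7:14 AM–5:43 PM = 10 h 29 min − 45 min = 9 h 44 min → rounds to 9 h 42 min
Total credited: 35 h 36 min.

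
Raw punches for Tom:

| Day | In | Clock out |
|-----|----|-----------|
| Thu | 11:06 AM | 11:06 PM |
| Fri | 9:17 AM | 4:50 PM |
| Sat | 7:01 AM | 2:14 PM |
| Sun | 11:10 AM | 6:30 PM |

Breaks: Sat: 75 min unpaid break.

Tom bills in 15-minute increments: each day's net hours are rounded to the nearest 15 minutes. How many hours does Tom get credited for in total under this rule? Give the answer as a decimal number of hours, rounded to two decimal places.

32.75 hours

Thu: 11:06 AM–11:06 PM = 12 h 0 min → rounds to 12 h 0 min
Fri: 9:17 AM–4:50 PM = 7 h 33 min → rounds to 7 h 30 min
Sat: 7:01 AM–2:14 PM = 7 h 13 min − 75 min = 5 h 58 min → rounds to 6 h 0 min
Sun: 11:10 AM–6:30 PM = 7 h 20 min → rounds to 7 h 15 min
Total credited: 32 h 45 min.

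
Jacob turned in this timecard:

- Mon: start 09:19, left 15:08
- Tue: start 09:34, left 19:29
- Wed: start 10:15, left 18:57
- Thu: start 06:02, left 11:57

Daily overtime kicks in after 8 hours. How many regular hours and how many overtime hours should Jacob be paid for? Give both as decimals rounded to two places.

Mon: 09:19–15:08 = 5 h 49 min
Tue: 09:34–19:29 = 9 h 55 min
Wed: 10:15–18:57 = 8 h 42 min
Thu: 06:02–11:57 = 5 h 55 min
Mon reg 5 h 49 min / OT 0 h 0 min; Tue reg 8 h 0 min / OT 1 h 55 min; Wed reg 8 h 0 min / OT 0 h 42 min; Thu reg 5 h 55 min / OT 0 h 0 min.
Totals: regular 27 h 44 min, overtime 2 h 37 min.

Regular 27.73 hours, overtime 2.62 hours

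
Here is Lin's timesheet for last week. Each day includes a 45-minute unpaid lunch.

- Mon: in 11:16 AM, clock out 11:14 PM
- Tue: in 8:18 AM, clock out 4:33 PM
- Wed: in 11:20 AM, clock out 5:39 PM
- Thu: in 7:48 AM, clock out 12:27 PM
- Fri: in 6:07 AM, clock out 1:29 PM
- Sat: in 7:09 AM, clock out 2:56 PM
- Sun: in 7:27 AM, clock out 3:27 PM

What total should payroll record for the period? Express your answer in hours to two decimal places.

Mon: 11:16 AM–11:14 PM = 11 h 58 min; less 45 min break → 11 h 13 min
Tue: 8:18 AM–4:33 PM = 8 h 15 min; less 45 min break → 7 h 30 min
Wed: 11:20 AM–5:39 PM = 6 h 19 min; less 45 min break → 5 h 34 min
Thu: 7:48 AM–12:27 PM = 4 h 39 min; less 45 min break → 3 h 54 min
Fri: 6:07 AM–1:29 PM = 7 h 22 min; less 45 min break → 6 h 37 min
Sat: 7:09 AM–2:56 PM = 7 h 47 min; less 45 min break → 7 h 2 min
Sun: 7:27 AM–3:27 PM = 8 h 0 min; less 45 min break → 7 h 15 min
Total: 11 h 13 min + 7 h 30 min + 5 h 34 min + 3 h 54 min + 6 h 37 min + 7 h 2 min + 7 h 15 min = 49 h 5 min.

49.08 hours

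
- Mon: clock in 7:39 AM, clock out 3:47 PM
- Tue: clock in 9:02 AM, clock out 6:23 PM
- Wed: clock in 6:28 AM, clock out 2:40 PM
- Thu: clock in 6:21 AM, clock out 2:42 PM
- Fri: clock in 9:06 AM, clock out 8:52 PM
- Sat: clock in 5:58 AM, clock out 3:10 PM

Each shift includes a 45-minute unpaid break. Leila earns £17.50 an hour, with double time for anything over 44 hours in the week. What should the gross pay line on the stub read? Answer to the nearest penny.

£997.50

Mon: 7:39 AM–3:47 PM = 8 h 8 min; less 45 min break → 7 h 23 min
Tue: 9:02 AM–6:23 PM = 9 h 21 min; less 45 min break → 8 h 36 min
Wed: 6:28 AM–2:40 PM = 8 h 12 min; less 45 min break → 7 h 27 min
Thu: 6:21 AM–2:42 PM = 8 h 21 min; less 45 min break → 7 h 36 min
Fri: 9:06 AM–8:52 PM = 11 h 46 min; less 45 min break → 11 h 1 min
Sat: 5:58 AM–3:10 PM = 9 h 12 min; less 45 min break → 8 h 27 min
Total worked: 50 h 30 min = 3030 min.
Regular 44 h 0 min = 2640 min at £17.50/h; overtime 6 h 30 min = 390 min at £35.00/h.
Pay = (2640 × £17.50 + 390 × £35.00) ÷ 60 = £997.50.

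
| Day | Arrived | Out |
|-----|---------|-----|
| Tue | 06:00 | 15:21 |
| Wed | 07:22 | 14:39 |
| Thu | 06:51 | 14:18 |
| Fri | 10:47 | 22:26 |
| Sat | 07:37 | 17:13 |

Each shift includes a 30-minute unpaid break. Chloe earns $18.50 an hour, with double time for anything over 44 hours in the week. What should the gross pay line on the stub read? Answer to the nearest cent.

$792.42

Tue: 06:00–15:21 = 9 h 21 min; less 30 min break → 8 h 51 min
Wed: 07:22–14:39 = 7 h 17 min; less 30 min break → 6 h 47 min
Thu: 06:51–14:18 = 7 h 27 min; less 30 min break → 6 h 57 min
Fri: 10:47–22:26 = 11 h 39 min; less 30 min break → 11 h 9 min
Sat: 07:37–17:13 = 9 h 36 min; less 30 min break → 9 h 6 min
Total worked: 42 h 50 min = 2570 min.
Regular 42 h 50 min = 2570 min at $18.50/h; overtime 0 h 0 min = 0 min at $37.00/h.
Pay = (2570 × $18.50 + 0 × $37.00) ÷ 60 = $792.42.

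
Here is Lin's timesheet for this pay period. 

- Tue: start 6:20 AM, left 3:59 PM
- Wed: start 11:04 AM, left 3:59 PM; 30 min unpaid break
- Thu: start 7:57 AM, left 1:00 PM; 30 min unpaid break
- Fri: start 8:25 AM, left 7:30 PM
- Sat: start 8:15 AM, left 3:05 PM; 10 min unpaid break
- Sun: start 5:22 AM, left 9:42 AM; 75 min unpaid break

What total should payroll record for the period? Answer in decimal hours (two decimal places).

39.45 hours

Tue: 6:20 AM–3:59 PM = 9 h 39 min
Wed: 11:04 AM–3:59 PM = 4 h 55 min; less 30 min break → 4 h 25 min
Thu: 7:57 AM–1:00 PM = 5 h 3 min; less 30 min break → 4 h 33 min
Fri: 8:25 AM–7:30 PM = 11 h 5 min
Sat: 8:15 AM–3:05 PM = 6 h 50 min; less 10 min break → 6 h 40 min
Sun: 5:22 AM–9:42 AM = 4 h 20 min; less 75 min break → 3 h 5 min
Total: 9 h 39 min + 4 h 25 min + 4 h 33 min + 11 h 5 min + 6 h 40 min + 3 h 5 min = 39 h 27 min.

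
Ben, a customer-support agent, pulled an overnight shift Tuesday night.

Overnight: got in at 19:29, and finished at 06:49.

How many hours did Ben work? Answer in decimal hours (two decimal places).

Overnight: 19:29 → midnight = 4 h 31 min; midnight → 06:49 = 6 h 49 min; span 11 h 20 min

11.33 hours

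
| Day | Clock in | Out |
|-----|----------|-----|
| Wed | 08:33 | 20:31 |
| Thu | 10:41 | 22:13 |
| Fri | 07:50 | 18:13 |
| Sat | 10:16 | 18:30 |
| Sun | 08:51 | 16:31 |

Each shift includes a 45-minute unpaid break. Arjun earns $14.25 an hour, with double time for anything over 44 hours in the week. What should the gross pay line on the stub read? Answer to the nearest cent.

Wed: 08:33–20:31 = 11 h 58 min; less 45 min break → 11 h 13 min
Thu: 10:41–22:13 = 11 h 32 min; less 45 min break → 10 h 47 min
Fri: 07:50–18:13 = 10 h 23 min; less 45 min break → 9 h 38 min
Sat: 10:16–18:30 = 8 h 14 min; less 45 min break → 7 h 29 min
Sun: 08:51–16:31 = 7 h 40 min; less 45 min break → 6 h 55 min
Total worked: 46 h 2 min = 2762 min.
Regular 44 h 0 min = 2640 min at $14.25/h; overtime 2 h 2 min = 122 min at $28.50/h.
Pay = (2640 × $14.25 + 122 × $28.50) ÷ 60 = $684.95.

$684.95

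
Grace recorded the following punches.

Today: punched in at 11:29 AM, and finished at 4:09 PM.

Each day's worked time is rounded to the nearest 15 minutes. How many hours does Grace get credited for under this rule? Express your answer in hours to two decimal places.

4.75 hours

Today: 11:29 AM–4:09 PM = 4 h 40 min → rounds to 4 h 45 min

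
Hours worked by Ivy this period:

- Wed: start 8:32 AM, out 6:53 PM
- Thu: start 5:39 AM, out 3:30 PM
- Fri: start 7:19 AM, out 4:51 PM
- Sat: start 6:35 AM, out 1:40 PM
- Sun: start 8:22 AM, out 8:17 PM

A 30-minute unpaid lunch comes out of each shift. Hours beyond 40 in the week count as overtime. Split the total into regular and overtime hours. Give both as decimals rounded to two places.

Wed: 8:32 AM–6:53 PM = 10 h 21 min; less 30 min break → 9 h 51 min
Thu: 5:39 AM–3:30 PM = 9 h 51 min; less 30 min break → 9 h 21 min
Fri: 7:19 AM–4:51 PM = 9 h 32 min; less 30 min break → 9 h 2 min
Sat: 6:35 AM–1:40 PM = 7 h 5 min; less 30 min break → 6 h 35 min
Sun: 8:22 AM–8:17 PM = 11 h 55 min; less 30 min break → 11 h 25 min
Total worked: 46 h 14 min = 46.23 h.
Threshold 40 h → overtime 6 h 14 min, regular 40 h 0 min.

Regular 40.00 hours, overtime 6.23 hours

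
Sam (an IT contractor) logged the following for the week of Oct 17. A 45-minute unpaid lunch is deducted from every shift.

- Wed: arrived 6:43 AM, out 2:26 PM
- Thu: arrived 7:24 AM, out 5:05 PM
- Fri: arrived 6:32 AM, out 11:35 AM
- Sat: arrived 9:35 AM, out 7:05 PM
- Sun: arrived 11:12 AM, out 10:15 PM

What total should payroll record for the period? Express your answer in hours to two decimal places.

Wed: 6:43 AM–2:26 PM = 7 h 43 min; less 45 min break → 6 h 58 min
Thu: 7:24 AM–5:05 PM = 9 h 41 min; less 45 min break → 8 h 56 min
Fri: 6:32 AM–11:35 AM = 5 h 3 min; less 45 min break → 4 h 18 min
Sat: 9:35 AM–7:05 PM = 9 h 30 min; less 45 min break → 8 h 45 min
Sun: 11:12 AM–10:15 PM = 11 h 3 min; less 45 min break → 10 h 18 min
Total: 6 h 58 min + 8 h 56 min + 4 h 18 min + 8 h 45 min + 10 h 18 min = 39 h 15 min.

39.25 hours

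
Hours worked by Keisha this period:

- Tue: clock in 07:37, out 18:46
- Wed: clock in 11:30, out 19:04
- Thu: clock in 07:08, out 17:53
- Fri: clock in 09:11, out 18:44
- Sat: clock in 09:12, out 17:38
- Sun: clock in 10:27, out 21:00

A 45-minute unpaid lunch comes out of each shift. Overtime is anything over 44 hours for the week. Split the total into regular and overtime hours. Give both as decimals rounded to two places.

Regular 44.00 hours, overtime 9.50 hours

Tue: 07:37–18:46 = 11 h 9 min; less 45 min break → 10 h 24 min
Wed: 11:30–19:04 = 7 h 34 min; less 45 min break → 6 h 49 min
Thu: 07:08–17:53 = 10 h 45 min; less 45 min break → 10 h 0 min
Fri: 09:11–18:44 = 9 h 33 min; less 45 min break → 8 h 48 min
Sat: 09:12–17:38 = 8 h 26 min; less 45 min break → 7 h 41 min
Sun: 10:27–21:00 = 10 h 33 min; less 45 min break → 9 h 48 min
Total worked: 53 h 30 min = 53.50 h.
Threshold 44 h → overtime 9 h 30 min, regular 44 h 0 min.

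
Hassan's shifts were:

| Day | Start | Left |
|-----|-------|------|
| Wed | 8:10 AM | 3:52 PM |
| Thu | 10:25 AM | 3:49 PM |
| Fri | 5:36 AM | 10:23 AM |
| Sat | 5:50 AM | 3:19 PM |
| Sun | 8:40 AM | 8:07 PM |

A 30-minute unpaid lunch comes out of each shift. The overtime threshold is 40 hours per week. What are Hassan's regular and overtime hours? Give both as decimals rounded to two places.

Wed: 8:10 AM–3:52 PM = 7 h 42 min; less 30 min break → 7 h 12 min
Thu: 10:25 AM–3:49 PM = 5 h 24 min; less 30 min break → 4 h 54 min
Fri: 5:36 AM–10:23 AM = 4 h 47 min; less 30 min break → 4 h 17 min
Sat: 5:50 AM–3:19 PM = 9 h 29 min; less 30 min break → 8 h 59 min
Sun: 8:40 AM–8:07 PM = 11 h 27 min; less 30 min break → 10 h 57 min
Total worked: 36 h 19 min = 36.32 h.
Threshold 40 h → overtime 0 h 0 min, regular 36 h 19 min.

Regular 36.32 hours, overtime 0.00 hours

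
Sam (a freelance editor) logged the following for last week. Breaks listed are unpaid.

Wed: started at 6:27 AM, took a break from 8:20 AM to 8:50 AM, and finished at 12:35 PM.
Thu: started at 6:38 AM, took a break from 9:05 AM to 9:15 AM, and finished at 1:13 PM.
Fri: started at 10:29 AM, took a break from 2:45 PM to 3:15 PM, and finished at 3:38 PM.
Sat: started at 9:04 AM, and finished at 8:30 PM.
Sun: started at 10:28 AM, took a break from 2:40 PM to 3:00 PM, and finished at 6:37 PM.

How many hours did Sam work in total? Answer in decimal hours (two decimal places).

35.95 hours

Wed: 6:27 AM–12:35 PM = 6 h 8 min; less 30 min break → 5 h 38 min
Thu: 6:38 AM–1:13 PM = 6 h 35 min; less 10 min break → 6 h 25 min
Fri: 10:29 AM–3:38 PM = 5 h 9 min; less 30 min break → 4 h 39 min
Sat: 9:04 AM–8:30 PM = 11 h 26 min
Sun: 10:28 AM–6:37 PM = 8 h 9 min; less 20 min break → 7 h 49 min
Total: 5 h 38 min + 6 h 25 min + 4 h 39 min + 11 h 26 min + 7 h 49 min = 35 h 57 min.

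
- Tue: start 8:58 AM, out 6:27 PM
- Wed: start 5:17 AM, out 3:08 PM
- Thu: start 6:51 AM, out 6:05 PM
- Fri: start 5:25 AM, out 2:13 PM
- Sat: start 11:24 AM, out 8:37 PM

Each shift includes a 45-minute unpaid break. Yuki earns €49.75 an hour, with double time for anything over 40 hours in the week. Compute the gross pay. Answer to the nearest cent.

Tue: 8:58 AM–6:27 PM = 9 h 29 min; less 45 min break → 8 h 44 min
Wed: 5:17 AM–3:08 PM = 9 h 51 min; less 45 min break → 9 h 6 min
Thu: 6:51 AM–6:05 PM = 11 h 14 min; less 45 min break → 10 h 29 min
Fri: 5:25 AM–2:13 PM = 8 h 48 min; less 45 min break → 8 h 3 min
Sat: 11:24 AM–8:37 PM = 9 h 13 min; less 45 min break → 8 h 28 min
Total worked: 44 h 50 min = 2690 min.
Regular 40 h 0 min = 2400 min at €49.75/h; overtime 4 h 50 min = 290 min at €99.50/h.
Pay = (2400 × €49.75 + 290 × €99.50) ÷ 60 = €2470.92.

€2470.92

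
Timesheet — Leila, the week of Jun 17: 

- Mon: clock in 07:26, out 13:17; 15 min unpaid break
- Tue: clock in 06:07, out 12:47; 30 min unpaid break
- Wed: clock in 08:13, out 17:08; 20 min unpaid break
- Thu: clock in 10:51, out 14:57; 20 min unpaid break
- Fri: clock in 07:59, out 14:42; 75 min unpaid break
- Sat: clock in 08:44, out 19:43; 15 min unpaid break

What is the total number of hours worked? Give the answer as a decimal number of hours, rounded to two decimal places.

40.32 hours

Mon: 07:26–13:17 = 5 h 51 min; less 15 min break → 5 h 36 min
Tue: 06:07–12:47 = 6 h 40 min; less 30 min break → 6 h 10 min
Wed: 08:13–17:08 = 8 h 55 min; less 20 min break → 8 h 35 min
Thu: 10:51–14:57 = 4 h 6 min; less 20 min break → 3 h 46 min
Fri: 07:59–14:42 = 6 h 43 min; less 75 min break → 5 h 28 min
Sat: 08:44–19:43 = 10 h 59 min; less 15 min break → 10 h 44 min
Total: 5 h 36 min + 6 h 10 min + 8 h 35 min + 3 h 46 min + 5 h 28 min + 10 h 44 min = 40 h 19 min.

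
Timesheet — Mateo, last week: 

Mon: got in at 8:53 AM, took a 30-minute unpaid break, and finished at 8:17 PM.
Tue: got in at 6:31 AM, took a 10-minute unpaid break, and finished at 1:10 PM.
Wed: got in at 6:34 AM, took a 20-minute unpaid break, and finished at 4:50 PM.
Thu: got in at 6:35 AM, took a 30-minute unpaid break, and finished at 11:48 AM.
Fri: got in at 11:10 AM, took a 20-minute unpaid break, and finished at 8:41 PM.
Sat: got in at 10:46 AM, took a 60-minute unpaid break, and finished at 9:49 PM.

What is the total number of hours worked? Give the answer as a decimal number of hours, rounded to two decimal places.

Mon: 8:53 AM–8:17 PM = 11 h 24 min; less 30 min break → 10 h 54 min
Tue: 6:31 AM–1:10 PM = 6 h 39 min; less 10 min break → 6 h 29 min
Wed: 6:34 AM–4:50 PM = 10 h 16 min; less 20 min break → 9 h 56 min
Thu: 6:35 AM–11:48 AM = 5 h 13 min; less 30 min break → 4 h 43 min
Fri: 11:10 AM–8:41 PM = 9 h 31 min; less 20 min break → 9 h 11 min
Sat: 10:46 AM–9:49 PM = 11 h 3 min; less 60 min break → 10 h 3 min
Total: 10 h 54 min + 6 h 29 min + 9 h 56 min + 4 h 43 min + 9 h 11 min + 10 h 3 min = 51 h 16 min.

51.27 hours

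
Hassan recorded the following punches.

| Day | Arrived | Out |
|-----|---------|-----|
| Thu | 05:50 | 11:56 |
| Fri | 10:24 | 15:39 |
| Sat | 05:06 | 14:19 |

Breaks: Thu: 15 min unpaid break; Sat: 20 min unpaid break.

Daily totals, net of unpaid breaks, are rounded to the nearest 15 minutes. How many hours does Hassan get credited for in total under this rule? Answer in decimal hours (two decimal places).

Thu: 05:50–11:56 = 6 h 6 min − 15 min = 5 h 51 min → rounds to 5 h 45 min
Fri: 10:24–15:39 = 5 h 15 min → rounds to 5 h 15 min
Sat: 05:06–14:19 = 9 h 13 min − 20 min = 8 h 53 min → rounds to 9 h 0 min
Total credited: 20 h 0 min.

20.00 hours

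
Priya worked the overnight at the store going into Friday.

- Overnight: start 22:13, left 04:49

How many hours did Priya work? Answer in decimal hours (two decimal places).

6.60 hours

Overnight: 22:13 → midnight = 1 h 47 min; midnight → 04:49 = 4 h 49 min; span 6 h 36 min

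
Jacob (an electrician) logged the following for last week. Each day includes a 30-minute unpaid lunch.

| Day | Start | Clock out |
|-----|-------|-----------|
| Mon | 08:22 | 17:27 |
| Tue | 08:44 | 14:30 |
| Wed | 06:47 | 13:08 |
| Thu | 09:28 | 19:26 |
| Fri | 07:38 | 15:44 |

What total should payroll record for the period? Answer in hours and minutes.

Mon: 08:22–17:27 = 9 h 5 min; less 30 min break → 8 h 35 min
Tue: 08:44–14:30 = 5 h 46 min; less 30 min break → 5 h 16 min
Wed: 06:47–13:08 = 6 h 21 min; less 30 min break → 5 h 51 min
Thu: 09:28–19:26 = 9 h 58 min; less 30 min break → 9 h 28 min
Fri: 07:38–15:44 = 8 h 6 min; less 30 min break → 7 h 36 min
Total: 8 h 35 min + 5 h 16 min + 5 h 51 min + 9 h 28 min + 7 h 36 min = 36 h 46 min.

36 h 46 min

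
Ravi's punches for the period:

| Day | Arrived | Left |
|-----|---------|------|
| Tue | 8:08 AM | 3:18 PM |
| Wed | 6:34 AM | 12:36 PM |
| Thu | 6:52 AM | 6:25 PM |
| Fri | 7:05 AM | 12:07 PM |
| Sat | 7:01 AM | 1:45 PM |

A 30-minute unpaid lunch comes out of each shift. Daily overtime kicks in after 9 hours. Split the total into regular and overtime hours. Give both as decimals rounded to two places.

Regular 31.97 hours, overtime 2.05 hours

Tue: 8:08 AM–3:18 PM = 7 h 10 min; less 30 min break → 6 h 40 min
Wed: 6:34 AM–12:36 PM = 6 h 2 min; less 30 min break → 5 h 32 min
Thu: 6:52 AM–6:25 PM = 11 h 33 min; less 30 min break → 11 h 3 min
Fri: 7:05 AM–12:07 PM = 5 h 2 min; less 30 min break → 4 h 32 min
Sat: 7:01 AM–1:45 PM = 6 h 44 min; less 30 min break → 6 h 14 min
Tue reg 6 h 40 min / OT 0 h 0 min; Wed reg 5 h 32 min / OT 0 h 0 min; Thu reg 9 h 0 min / OT 2 h 3 min; Fri reg 4 h 32 min / OT 0 h 0 min; Sat reg 6 h 14 min / OT 0 h 0 min.
Totals: regular 31 h 58 min, overtime 2 h 3 min.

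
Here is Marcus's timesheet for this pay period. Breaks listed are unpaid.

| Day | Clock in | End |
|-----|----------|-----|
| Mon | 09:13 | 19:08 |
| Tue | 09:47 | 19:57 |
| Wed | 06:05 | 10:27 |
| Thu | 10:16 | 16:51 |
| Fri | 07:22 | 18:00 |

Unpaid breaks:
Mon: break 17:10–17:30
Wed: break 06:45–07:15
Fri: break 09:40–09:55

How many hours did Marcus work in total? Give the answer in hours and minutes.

Mon: 09:13–19:08 = 9 h 55 min; less 20 min break → 9 h 35 min
Tue: 09:47–19:57 = 10 h 10 min
Wed: 06:05–10:27 = 4 h 22 min; less 30 min break → 3 h 52 min
Thu: 10:16–16:51 = 6 h 35 min
Fri: 07:22–18:00 = 10 h 38 min; less 15 min break → 10 h 23 min
Total: 9 h 35 min + 10 h 10 min + 3 h 52 min + 6 h 35 min + 10 h 23 min = 40 h 35 min.

40 h 35 min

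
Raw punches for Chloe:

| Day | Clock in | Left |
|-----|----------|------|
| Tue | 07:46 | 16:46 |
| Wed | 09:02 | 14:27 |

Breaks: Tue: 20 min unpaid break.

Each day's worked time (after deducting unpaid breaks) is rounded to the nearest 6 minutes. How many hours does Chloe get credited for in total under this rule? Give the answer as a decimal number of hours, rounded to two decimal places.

Tue: 07:46–16:46 = 9 h 0 min − 20 min = 8 h 40 min → rounds to 8 h 42 min
Wed: 09:02–14:27 = 5 h 25 min → rounds to 5 h 24 min
Total credited: 14 h 6 min.

14.10 hours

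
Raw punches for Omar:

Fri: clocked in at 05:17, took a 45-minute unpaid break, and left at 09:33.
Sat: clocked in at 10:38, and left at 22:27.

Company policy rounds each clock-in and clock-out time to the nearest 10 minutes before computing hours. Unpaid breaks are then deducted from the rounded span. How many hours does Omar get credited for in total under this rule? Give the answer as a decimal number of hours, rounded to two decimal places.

Fri: in 05:17→05:20, out 09:33→09:30; 4 h 10 min − 45 min = 3 h 25 min
Sat: in 10:38→10:40, out 22:27→22:30; 11 h 50 min
Total credited: 15 h 15 min.

15.25 hours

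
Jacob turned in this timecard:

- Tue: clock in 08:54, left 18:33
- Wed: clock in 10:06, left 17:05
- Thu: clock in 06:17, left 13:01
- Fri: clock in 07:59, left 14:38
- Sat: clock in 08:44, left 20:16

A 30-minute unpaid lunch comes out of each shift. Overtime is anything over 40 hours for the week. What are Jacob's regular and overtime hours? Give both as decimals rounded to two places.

Tue: 08:54–18:33 = 9 h 39 min; less 30 min break → 9 h 9 min
Wed: 10:06–17:05 = 6 h 59 min; less 30 min break → 6 h 29 min
Thu: 06:17–13:01 = 6 h 44 min; less 30 min break → 6 h 14 min
Fri: 07:59–14:38 = 6 h 39 min; less 30 min break → 6 h 9 min
Sat: 08:44–20:16 = 11 h 32 min; less 30 min break → 11 h 2 min
Total worked: 39 h 3 min = 39.05 h.
Threshold 40 h → overtime 0 h 0 min, regular 39 h 3 min.

Regular 39.05 hours, overtime 0.00 hours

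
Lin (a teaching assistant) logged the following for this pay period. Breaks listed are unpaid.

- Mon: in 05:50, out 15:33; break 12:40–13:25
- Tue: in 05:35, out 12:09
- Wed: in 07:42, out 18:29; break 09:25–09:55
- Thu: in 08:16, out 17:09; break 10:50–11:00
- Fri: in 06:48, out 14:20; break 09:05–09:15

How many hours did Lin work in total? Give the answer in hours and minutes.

Mon: 05:50–15:33 = 9 h 43 min; less 45 min break → 8 h 58 min
Tue: 05:35–12:09 = 6 h 34 min
Wed: 07:42–18:29 = 10 h 47 min; less 30 min break → 10 h 17 min
Thu: 08:16–17:09 = 8 h 53 min; less 10 min break → 8 h 43 min
Fri: 06:48–14:20 = 7 h 32 min; less 10 min break → 7 h 22 min
Total: 8 h 58 min + 6 h 34 min + 10 h 17 min + 8 h 43 min + 7 h 22 min = 41 h 54 min.

41 h 54 min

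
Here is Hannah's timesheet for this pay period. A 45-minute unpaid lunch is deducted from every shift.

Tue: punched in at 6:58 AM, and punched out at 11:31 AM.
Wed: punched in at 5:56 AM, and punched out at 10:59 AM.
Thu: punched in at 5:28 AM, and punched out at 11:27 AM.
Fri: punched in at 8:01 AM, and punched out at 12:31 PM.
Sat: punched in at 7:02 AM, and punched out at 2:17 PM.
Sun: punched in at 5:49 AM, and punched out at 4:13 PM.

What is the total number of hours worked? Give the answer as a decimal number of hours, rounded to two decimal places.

Tue: 6:58 AM–11:31 AM = 4 h 33 min; less 45 min break → 3 h 48 min
Wed: 5:56 AM–10:59 AM = 5 h 3 min; less 45 min break → 4 h 18 min
Thu: 5:28 AM–11:27 AM = 5 h 59 min; less 45 min break → 5 h 14 min
Fri: 8:01 AM–12:31 PM = 4 h 30 min; less 45 min break → 3 h 45 min
Sat: 7:02 AM–2:17 PM = 7 h 15 min; less 45 min break → 6 h 30 min
Sun: 5:49 AM–4:13 PM = 10 h 24 min; less 45 min break → 9 h 39 min
Total: 3 h 48 min + 4 h 18 min + 5 h 14 min + 3 h 45 min + 6 h 30 min + 9 h 39 min = 33 h 14 min.

33.23 hours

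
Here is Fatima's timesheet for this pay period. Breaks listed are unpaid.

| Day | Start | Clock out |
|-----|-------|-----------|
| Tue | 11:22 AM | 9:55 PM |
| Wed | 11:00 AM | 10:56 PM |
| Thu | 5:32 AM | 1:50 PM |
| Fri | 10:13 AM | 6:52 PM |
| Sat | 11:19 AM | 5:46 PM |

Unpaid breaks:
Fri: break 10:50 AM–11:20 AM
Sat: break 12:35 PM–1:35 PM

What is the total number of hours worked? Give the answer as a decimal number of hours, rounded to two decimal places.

Tue: 11:22 AM–9:55 PM = 10 h 33 min
Wed: 11:00 AM–10:56 PM = 11 h 56 min
Thu: 5:32 AM–1:50 PM = 8 h 18 min
Fri: 10:13 AM–6:52 PM = 8 h 39 min; less 30 min break → 8 h 9 min
Sat: 11:19 AM–5:46 PM = 6 h 27 min; less 60 min break → 5 h 27 min
Total: 10 h 33 min + 11 h 56 min + 8 h 18 min + 8 h 9 min + 5 h 27 min = 44 h 23 min.

44.38 hours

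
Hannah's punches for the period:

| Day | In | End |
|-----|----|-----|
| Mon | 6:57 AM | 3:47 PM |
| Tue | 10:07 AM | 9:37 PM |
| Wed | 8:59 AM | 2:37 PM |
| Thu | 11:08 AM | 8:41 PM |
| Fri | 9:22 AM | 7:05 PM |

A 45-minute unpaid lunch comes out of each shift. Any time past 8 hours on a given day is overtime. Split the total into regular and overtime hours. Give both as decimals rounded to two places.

Mon: 6:57 AM–3:47 PM = 8 h 50 min; less 45 min break → 8 h 5 min
Tue: 10:07 AM–9:37 PM = 11 h 30 min; less 45 min break → 10 h 45 min
Wed: 8:59 AM–2:37 PM = 5 h 38 min; less 45 min break → 4 h 53 min
Thu: 11:08 AM–8:41 PM = 9 h 33 min; less 45 min break → 8 h 48 min
Fri: 9:22 AM–7:05 PM = 9 h 43 min; less 45 min break → 8 h 58 min
Mon reg 8 h 0 min / OT 0 h 5 min; Tue reg 8 h 0 min / OT 2 h 45 min; Wed reg 4 h 53 min / OT 0 h 0 min; Thu reg 8 h 0 min / OT 0 h 48 min; Fri reg 8 h 0 min / OT 0 h 58 min.
Totals: regular 36 h 53 min, overtime 4 h 36 min.

Regular 36.88 hours, overtime 4.60 hours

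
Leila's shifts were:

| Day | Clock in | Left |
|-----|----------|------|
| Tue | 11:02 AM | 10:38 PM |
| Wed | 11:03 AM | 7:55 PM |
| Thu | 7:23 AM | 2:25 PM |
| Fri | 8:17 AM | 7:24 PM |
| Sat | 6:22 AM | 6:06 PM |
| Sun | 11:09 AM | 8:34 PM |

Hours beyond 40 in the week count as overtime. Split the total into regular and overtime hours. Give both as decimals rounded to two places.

Regular 40.00 hours, overtime 19.77 hours

Tue: 11:02 AM–10:38 PM = 11 h 36 min
Wed: 11:03 AM–7:55 PM = 8 h 52 min
Thu: 7:23 AM–2:25 PM = 7 h 2 min
Fri: 8:17 AM–7:24 PM = 11 h 7 min
Sat: 6:22 AM–6:06 PM = 11 h 44 min
Sun: 11:09 AM–8:34 PM = 9 h 25 min
Total worked: 59 h 46 min = 59.77 h.
Threshold 40 h → overtime 19 h 46 min, regular 40 h 0 min.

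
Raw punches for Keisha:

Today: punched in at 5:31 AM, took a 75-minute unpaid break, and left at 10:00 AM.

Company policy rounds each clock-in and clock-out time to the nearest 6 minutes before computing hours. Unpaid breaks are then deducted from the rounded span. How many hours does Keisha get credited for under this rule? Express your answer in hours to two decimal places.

3.25 hours

Today: in 5:31 AM→5:30 AM, out 10:00 AM→10:00 AM; 4 h 30 min − 75 min = 3 h 15 min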